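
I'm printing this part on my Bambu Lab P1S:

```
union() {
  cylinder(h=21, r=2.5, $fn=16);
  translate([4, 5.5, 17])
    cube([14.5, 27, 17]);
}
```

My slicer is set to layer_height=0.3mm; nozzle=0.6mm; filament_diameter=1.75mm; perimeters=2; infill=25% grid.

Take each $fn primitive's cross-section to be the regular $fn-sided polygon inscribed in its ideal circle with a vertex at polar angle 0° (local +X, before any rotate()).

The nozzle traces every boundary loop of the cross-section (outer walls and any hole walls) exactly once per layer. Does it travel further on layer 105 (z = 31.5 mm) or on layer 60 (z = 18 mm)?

layer 60 (z = 18 mm)

Layer 105 (z = 31.5): the cylinder is not intersected at this z (z outside [0, 21]); the cube at (4, 5.5) is present — its section is the full 14.5×27 rectangle (perimeter 83.00 mm); Merging all regions: only the 14.5×27 cube at (4, 5.5) is present, so the union is just that shape — boundary = 83.00 mm. So its perimeter = 83.00 mm. Layer 60 (z = 18): the r=2.5 cylinder gives a regular 16-gon of circumradius 2.5 (constant along its height) (perimeter = 2·16·2.500·sin(180°/16) = 15.61 mm); the 14.5×27 cube at (4, 5.5) contributes its full rectangle (perimeter 83.00 mm); Combining (union): the 2 present regions are separate (no shared area or edge), so areas and boundary lengths simply add and each stays a separate island — boundary = 98.61 mm. So its perimeter = 98.61 mm. Layer 60 is larger (98.61 vs 83.00 mm).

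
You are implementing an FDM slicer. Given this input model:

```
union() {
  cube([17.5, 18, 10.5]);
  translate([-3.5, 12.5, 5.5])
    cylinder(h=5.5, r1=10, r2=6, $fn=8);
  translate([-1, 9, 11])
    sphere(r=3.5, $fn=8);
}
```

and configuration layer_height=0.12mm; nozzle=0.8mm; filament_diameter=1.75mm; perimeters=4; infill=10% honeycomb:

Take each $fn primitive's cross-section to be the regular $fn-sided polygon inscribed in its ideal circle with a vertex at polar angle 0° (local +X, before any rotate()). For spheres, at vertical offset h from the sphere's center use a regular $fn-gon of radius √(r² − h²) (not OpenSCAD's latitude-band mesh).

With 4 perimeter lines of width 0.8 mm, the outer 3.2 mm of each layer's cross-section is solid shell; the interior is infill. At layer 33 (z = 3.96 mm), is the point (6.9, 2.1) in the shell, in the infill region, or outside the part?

shell

At z = 3.96 mm: the cube (footprint 17.5×18) is included at this height; the cone at (-3.5, 12.5) does not reach this height (z outside [5.5, 11]); the sphere at (-1, 9) does not reach this height (|z−center|=7.040 > r=3.5); Taking the union: only the 17.5×18 cube is present, so the union is just that shape — 1 connected region. Overall, the cross-section is a single solid region. The nearest boundary edge runs (0.00, 0.00)→(17.50, 0.00); distance from the point to it = 2.10 mm. The point is inside the cross-section, 2.10 mm from the nearest boundary — within the 3.2 mm shell band (4 × 0.8).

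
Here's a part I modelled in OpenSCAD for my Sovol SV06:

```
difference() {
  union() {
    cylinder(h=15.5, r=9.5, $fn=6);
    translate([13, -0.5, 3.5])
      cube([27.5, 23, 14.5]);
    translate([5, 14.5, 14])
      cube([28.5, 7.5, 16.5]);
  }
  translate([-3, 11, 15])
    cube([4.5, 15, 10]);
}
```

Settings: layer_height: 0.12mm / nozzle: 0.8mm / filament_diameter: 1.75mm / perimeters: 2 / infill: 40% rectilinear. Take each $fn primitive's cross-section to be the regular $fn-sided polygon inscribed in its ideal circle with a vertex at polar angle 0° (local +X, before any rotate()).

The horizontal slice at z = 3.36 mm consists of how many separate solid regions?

1

At z = 3.36 mm: the cylinder: section is a regular 6-gon, circumradius r=9.5; the cube at (13, -0.5) does not reach this height (z outside [3.5, 18]); the cube at (5, 14.5) is not intersected at this z (z outside [14, 30.5]); Taking the union: only the r=9.5 cylinder is present, so the union is just that shape — 1 connected region; the cube at (-3, 11) does not reach this height (z outside [15, 25]); Taking the first minus the rest: none of the subtracted shapes is present at this height, so the result so far is unchanged — 1 connected region. The result has 1 disconnected region.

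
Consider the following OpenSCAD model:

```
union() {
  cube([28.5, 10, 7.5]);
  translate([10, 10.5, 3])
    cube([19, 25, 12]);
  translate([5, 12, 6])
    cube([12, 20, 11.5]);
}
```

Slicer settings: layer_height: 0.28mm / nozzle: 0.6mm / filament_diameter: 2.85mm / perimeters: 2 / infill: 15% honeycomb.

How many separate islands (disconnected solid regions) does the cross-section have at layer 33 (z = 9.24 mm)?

1

At z = 9.24 mm: the cube does not reach this height (z outside [0, 7.5]); the 19×25 cube at (10, 10.5) contributes its full rectangle; the 12×20 cube at (5, 12) contributes its full rectangle; Combining (union): the regions partially overlap (shared area 140.00 mm²), so overlapping operands fuse into one piece — 1 connected region. Overall, the cross-section is a single solid region. Island count = 1.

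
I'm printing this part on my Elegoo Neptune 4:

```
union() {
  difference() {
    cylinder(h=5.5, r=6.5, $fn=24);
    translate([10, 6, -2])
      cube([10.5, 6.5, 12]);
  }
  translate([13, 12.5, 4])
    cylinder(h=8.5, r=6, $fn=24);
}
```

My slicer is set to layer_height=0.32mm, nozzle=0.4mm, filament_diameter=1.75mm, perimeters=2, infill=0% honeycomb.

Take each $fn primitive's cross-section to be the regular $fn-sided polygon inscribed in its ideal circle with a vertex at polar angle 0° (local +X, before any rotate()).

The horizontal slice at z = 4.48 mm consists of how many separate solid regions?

At z = 4.48 mm: the cylinder: section is a regular 24-gon, circumradius r=6.5; the 10.5×6.5 cube at (10, 6) contributes its full rectangle; Subtracting the remaining from the first: starting from the r=6.5 cylinder, the 10.5×6.5 cube at (10, 6) misses the remaining region (no effect) — 1 connected region; the r=6 cylinder at (13, 12.5) contributes a regular 24-gon of circumradius 6; Merging all regions: the 2 present regions are separate (no shared area or edge), so areas and boundary lengths simply add and each stays a separate island — 2 connected regions. The result has 2 disconnected regions.

2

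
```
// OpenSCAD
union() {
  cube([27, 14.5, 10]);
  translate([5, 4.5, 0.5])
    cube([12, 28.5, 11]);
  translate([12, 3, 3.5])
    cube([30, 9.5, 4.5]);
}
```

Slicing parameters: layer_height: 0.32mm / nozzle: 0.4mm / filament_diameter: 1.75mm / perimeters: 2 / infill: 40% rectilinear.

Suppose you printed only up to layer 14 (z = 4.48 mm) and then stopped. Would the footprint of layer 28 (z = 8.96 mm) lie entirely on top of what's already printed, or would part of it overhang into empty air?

Compare the two slices. At z = 4.48: the 27×14.5 cube contributes its full rectangle (area 391.50 mm²); the cube at (5, 4.5) (footprint 12×28.5) is included at this height (area 342.00 mm²); the cube at (12, 3) is present — its section is the full 30×9.5 rectangle (area 285.00 mm²); Taking the union: the regions partially overlap — summed areas 1018.50 mm² minus the doubly-counted overlap 262.50 mm² gives 756.00 mm² — area = 756.00 mm². At z = 8.96: the 27×14.5 cube contributes its full rectangle (area 391.50 mm²); the 12×28.5 cube at (5, 4.5) contributes its full rectangle (area 342.00 mm²); the cube at (12, 3) is absent (z outside [3.5, 8]); Combining (union): the regions partially overlap — summed areas 733.50 mm² minus the doubly-counted overlap 120.00 mm² gives 613.50 mm² — area = 613.50 mm². Checking containment: the cross-section at z = 8.96 is a subset of the cross-section at z = 4.48.

entirely on top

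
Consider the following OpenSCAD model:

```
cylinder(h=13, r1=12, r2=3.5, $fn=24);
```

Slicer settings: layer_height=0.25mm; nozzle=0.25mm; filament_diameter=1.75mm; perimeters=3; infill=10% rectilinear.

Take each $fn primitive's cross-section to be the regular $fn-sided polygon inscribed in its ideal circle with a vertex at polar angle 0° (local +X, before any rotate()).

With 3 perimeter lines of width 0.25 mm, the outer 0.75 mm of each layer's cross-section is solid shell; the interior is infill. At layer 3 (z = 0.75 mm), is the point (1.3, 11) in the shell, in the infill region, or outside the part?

shell

At z = 0.75 mm: the cone: at t=0.058 of its height the radius interpolates to r₁+(r₂−r₁)t = 11.510, giving a regular 24-gon of that circumradius. Overall, the cross-section is a single solid region. The nearest boundary edge runs (2.98, 11.12)→(0.00, 11.51); distance from the point to it = 0.34 mm. The point is inside the cross-section, 0.34 mm from the nearest boundary — within the 0.75 mm shell band (3 × 0.25).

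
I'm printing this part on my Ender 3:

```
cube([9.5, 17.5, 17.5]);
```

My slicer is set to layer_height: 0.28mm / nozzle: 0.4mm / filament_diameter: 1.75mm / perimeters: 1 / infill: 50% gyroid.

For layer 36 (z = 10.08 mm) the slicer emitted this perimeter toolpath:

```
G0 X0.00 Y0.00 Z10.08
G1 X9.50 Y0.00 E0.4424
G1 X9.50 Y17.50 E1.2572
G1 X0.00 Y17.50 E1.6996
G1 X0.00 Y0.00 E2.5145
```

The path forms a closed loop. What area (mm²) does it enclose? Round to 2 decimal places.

166.25 mm²

Apply the shoelace formula to the sequence of (X, Y) vertices; enclosed area = 166.25 mm².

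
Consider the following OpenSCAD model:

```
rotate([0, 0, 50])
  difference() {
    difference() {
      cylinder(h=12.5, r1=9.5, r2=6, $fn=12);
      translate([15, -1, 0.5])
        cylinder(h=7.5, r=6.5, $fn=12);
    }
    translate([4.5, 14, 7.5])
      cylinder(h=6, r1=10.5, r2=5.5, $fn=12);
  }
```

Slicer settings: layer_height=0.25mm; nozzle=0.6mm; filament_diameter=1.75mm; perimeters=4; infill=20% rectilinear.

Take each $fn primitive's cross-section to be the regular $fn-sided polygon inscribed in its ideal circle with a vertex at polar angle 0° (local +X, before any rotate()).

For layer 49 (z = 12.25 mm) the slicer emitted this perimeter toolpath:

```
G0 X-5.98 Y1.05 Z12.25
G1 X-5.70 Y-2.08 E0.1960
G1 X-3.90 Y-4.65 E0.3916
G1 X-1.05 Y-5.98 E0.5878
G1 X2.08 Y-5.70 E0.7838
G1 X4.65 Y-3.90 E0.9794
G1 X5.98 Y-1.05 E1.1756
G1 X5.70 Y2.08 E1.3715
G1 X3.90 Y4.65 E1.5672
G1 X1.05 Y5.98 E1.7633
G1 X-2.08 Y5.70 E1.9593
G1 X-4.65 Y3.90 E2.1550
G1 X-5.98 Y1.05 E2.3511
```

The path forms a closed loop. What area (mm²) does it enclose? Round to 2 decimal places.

110.51 mm²

Apply the shoelace formula to the sequence of (X, Y) vertices; enclosed area = 110.51 mm².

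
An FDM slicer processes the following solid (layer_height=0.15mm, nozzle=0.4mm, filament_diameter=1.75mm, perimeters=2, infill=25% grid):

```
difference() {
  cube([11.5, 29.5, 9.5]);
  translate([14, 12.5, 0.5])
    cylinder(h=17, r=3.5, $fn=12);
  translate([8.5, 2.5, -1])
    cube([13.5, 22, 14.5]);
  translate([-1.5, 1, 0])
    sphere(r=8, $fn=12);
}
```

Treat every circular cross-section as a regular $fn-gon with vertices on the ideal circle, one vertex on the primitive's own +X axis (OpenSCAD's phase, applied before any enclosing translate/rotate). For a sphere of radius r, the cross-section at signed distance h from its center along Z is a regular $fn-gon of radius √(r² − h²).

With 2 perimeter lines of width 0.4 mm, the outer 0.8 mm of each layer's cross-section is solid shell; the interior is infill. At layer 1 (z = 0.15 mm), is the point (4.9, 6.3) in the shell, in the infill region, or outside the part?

At z = 0.15 mm: the 11.5×29.5 cube contributes its full rectangle; the cylinder at (14, 12.5) does not reach this height (z outside [0.5, 17.5]); the cube at (8.5, 2.5) (footprint 13.5×22) is included at this height; the sphere at (-1.5, 1): section is a regular 12-gon, circumradius = √(r²−h²) = √(8²−0.15²) = 7.999; Subtracting the remaining from the first: starting from the 11.5×29.5 cube, the 13.5×22 cube at (8.5, 2.5) partially overlaps it — only the 66.00 mm² overlap (of its 297.00 mm²) is removed, clipping the outline; the r=8 sphere at (-1.5, 1) partially overlaps it — only the 42.65 mm² overlap (of its 191.93 mm²) is removed, clipping the outline — 1 connected region. Overall, the cross-section is a single solid region. The nearest boundary edge runs (5.43, 5.00)→(2.50, 7.93); distance from the point to it = 0.55 mm. The point is inside the cross-section, 0.55 mm from the nearest boundary — within the 0.8 mm shell band (2 × 0.4).

shell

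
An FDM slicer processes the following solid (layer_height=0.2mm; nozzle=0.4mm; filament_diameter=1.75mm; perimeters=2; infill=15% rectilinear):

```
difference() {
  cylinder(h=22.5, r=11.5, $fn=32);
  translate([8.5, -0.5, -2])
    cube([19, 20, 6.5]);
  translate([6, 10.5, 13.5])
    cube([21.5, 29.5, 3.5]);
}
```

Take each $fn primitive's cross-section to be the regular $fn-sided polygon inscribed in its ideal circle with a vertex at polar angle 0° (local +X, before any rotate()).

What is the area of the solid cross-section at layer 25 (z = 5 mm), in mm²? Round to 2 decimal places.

At z = 5 mm: the r=11.5 cylinder gives a regular 32-gon of circumradius 11.5 (constant along its height) (area = (32/2)·11.500²·sin(360°/32) = 412.81 mm²); the cube at (8.5, -0.5) is absent (z outside [-2, 4.5]); the cube at (6, 10.5) is not intersected at this z (z outside [13.5, 17]); Subtracting the remaining from the first: none of the subtracted shapes is present at this height, so the r=11.5 cylinder is unchanged — area = 412.81 mm². Overall, the cross-section is a single solid region. Net area = 412.81 mm².

412.81 mm²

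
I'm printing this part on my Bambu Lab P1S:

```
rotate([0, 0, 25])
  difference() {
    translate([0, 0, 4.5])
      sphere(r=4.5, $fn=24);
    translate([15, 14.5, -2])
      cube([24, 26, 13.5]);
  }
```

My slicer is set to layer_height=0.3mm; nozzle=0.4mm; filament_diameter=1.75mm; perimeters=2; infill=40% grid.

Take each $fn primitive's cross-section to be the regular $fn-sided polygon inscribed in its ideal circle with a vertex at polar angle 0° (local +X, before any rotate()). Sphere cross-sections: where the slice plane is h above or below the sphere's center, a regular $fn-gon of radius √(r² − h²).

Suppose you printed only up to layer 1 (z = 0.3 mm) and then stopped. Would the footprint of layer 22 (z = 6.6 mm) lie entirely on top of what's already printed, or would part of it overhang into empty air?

Compare the two slices. At z = 0.3: the sphere: section is a regular 24-gon, circumradius = √(r²−h²) = √(4.5²−4.2²) = 1.616 (area = (24/2)·1.616²·sin(360°/24) = 8.11 mm²); the cube at (15, 14.5) is present — its section is the full 24×26 rectangle (area 624.00 mm²); Taking the first minus the rest: starting from the r=4.5 sphere (8.11 mm²), the 24×26 cube at (15, 14.5) misses the remaining region (no effect) — area = 8.11 mm²; (whole slice rotated 25° about Z — lengths, areas and connectivity unchanged). At z = 6.6: the r=4.5 sphere slices to a regular 24-gon of circumradius 3.980 (√(r²−h²) with h=2.1 from center) (area = (24/2)·3.980²·sin(360°/24) = 49.20 mm²); the cube at (15, 14.5) (footprint 24×26) is included at this height (area 624.00 mm²); Taking the first minus the rest: starting from the r=4.5 sphere (49.20 mm²), the 24×26 cube at (15, 14.5) misses the remaining region (no effect) — area = 49.20 mm²; (whole slice rotated 25° about Z — lengths, areas and connectivity unchanged). Checking containment: at z = 6.6 the cross-section extends beyond the z = 0.3 cross-section by about 41.09 mm².

part overhangs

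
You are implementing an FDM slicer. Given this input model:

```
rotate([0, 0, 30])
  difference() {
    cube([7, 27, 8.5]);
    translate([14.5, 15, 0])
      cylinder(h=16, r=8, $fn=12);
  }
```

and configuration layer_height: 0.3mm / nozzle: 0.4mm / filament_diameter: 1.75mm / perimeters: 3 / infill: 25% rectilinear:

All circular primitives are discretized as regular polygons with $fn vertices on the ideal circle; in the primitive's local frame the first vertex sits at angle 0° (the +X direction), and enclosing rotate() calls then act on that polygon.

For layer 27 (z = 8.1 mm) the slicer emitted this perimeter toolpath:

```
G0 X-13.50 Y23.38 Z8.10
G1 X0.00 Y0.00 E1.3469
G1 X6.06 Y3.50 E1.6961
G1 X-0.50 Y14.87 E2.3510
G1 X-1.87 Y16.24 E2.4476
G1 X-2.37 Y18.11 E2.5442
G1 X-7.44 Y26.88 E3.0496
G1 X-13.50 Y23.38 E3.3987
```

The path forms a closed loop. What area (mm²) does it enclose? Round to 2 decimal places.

188.07 mm²

Apply the shoelace formula to the sequence of (X, Y) vertices; enclosed area = 188.07 mm².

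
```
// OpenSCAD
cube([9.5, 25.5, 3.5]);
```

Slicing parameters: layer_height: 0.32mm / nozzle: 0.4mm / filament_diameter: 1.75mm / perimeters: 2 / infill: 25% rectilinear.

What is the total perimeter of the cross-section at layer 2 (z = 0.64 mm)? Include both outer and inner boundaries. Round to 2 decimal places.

At z = 0.64 mm: the cube (footprint 9.5×25.5) is included at this height (perimeter 70.00 mm). Overall, the cross-section is a single solid region. Total boundary length (outer) = 70.00 mm.

70.00 mm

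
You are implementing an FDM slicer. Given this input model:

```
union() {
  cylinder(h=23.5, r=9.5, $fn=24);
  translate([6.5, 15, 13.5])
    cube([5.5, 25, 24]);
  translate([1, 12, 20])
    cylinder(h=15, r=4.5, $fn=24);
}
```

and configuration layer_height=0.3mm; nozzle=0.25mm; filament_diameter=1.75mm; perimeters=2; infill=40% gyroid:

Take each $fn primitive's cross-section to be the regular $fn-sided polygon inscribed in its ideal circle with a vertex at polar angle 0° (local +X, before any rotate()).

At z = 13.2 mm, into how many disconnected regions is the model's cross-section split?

1

At z = 13.2 mm: the r=9.5 cylinder contributes a regular 24-gon of circumradius 9.5; the cube at (6.5, 15) is absent (z outside [13.5, 37.5]); the cylinder at (1, 12) does not reach this height (z outside [20, 35]); Merging all regions: only the r=9.5 cylinder is present, so the union is just that shape — 1 connected region. The result has 1 disconnected region.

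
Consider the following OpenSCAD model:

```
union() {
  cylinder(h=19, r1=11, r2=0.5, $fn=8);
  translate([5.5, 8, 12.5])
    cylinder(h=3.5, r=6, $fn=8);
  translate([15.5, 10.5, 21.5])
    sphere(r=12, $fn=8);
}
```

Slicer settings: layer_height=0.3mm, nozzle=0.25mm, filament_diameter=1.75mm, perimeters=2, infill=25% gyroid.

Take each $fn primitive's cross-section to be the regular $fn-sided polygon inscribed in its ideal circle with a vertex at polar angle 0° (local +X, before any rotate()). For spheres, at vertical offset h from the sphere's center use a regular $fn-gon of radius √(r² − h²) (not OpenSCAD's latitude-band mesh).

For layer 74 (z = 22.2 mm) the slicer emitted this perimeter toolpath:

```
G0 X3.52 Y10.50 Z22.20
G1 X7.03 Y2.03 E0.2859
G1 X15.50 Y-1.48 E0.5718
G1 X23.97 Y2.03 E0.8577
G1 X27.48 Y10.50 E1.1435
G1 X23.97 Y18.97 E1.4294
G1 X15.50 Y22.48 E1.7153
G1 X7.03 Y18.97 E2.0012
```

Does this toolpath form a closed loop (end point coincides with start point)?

no

Start point (G0): (3.52, 10.50). End point (last G1): the path does not return to the start — open.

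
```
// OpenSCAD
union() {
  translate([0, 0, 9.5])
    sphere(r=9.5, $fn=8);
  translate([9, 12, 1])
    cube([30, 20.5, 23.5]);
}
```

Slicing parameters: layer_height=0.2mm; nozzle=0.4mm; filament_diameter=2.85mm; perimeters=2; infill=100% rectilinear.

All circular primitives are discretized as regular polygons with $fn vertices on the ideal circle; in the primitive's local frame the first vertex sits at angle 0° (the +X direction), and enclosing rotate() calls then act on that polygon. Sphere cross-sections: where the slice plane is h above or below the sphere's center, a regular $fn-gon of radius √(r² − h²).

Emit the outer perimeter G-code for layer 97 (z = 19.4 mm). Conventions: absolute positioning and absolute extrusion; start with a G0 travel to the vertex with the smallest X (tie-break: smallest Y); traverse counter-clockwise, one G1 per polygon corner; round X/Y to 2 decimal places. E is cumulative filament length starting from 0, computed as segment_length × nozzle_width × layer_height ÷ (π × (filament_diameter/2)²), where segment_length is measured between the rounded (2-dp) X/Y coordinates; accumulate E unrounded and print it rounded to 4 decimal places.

At z = 19.4 mm: the sphere does not reach this height (|z−center|=9.900 > r=9.5); the cube at (9, 12) (footprint 30×20.5) is included at this height; Taking the union: only the 30×20.5 cube at (9, 12) is present, so the union is just that shape — 1 connected region. The outline is a single polygon with 4 vertices. Extrusion per mm of travel: 0.4 × 0.2 / (π × 1.425²) = 0.012540. Accumulating E over each segment gives final E = 1.2666.

G0 X9.00 Y12.00 Z19.40
G1 X39.00 Y12.00 E0.3762
G1 X39.00 Y32.50 E0.6333
G1 X9.00 Y32.50 E1.0095
G1 X9.00 Y12.00 E1.2666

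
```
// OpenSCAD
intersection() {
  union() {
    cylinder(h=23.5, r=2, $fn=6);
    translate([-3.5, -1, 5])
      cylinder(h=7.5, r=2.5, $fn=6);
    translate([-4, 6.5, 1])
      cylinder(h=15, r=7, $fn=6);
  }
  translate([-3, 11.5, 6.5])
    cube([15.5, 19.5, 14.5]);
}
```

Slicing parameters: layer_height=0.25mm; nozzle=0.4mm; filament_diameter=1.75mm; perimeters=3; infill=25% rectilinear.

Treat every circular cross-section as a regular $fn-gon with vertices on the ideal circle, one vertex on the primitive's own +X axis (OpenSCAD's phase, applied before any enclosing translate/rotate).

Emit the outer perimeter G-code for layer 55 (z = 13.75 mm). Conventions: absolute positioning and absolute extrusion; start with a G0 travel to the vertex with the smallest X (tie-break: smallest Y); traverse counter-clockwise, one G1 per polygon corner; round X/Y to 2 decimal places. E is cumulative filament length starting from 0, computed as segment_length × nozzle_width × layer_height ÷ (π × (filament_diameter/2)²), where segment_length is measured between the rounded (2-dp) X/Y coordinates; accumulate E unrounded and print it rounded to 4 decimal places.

At z = 13.75 mm: the cylinder: section is a regular 6-gon, circumradius r=2; the cylinder at (-3.5, -1) does not reach this height (z outside [5, 12.5]); the r=7 cylinder at (-4, 6.5) gives a regular 6-gon of circumradius 7 (constant along its height); Merging all regions: the regions partially overlap (shared area 1.61 mm²), so overlapping operands fuse into one piece — 1 connected region; the cube at (-3, 11.5) (footprint 15.5×19.5) is included at this height; Keeping only the common overlap: the 15.5×19.5 cube at (-3, 11.5) partially overlaps that combined region; clipping to the common part keeps 2.98 mm² — 1 connected region. The outline is a single polygon with 4 vertices. Extrusion per mm of travel: 0.4 × 0.25 / (π × 0.875²) = 0.041575. Accumulating E over each segment gives final E = 0.3282.

G0 X-3.00 Y11.50 Z13.75
G1 X0.11 Y11.50 E0.1293
G1 X-0.50 Y12.56 E0.1801
G1 X-3.00 Y12.56 E0.2841
G1 X-3.00 Y11.50 E0.3282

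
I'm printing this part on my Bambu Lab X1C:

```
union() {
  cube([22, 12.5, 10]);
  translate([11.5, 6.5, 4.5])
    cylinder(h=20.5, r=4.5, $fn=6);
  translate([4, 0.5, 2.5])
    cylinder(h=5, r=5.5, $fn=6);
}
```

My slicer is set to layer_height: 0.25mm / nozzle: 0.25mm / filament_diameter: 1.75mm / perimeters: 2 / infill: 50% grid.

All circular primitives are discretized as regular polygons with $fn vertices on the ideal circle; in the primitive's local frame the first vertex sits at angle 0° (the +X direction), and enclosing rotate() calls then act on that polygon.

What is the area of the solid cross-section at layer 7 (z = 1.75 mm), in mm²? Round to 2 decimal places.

275.00 mm²

At z = 1.75 mm: the cube is present — its section is the full 22×12.5 rectangle (area 275.00 mm²); the cylinder at (11.5, 6.5) does not reach this height (z outside [4.5, 25]); the cylinder at (4, 0.5) is not intersected at this z (z outside [2.5, 7.5]); Merging all regions: only the 22×12.5 cube is present, so the union is just that shape — area = 275.00 mm². Overall, the cross-section is a single solid region. Net area = 275.00 mm².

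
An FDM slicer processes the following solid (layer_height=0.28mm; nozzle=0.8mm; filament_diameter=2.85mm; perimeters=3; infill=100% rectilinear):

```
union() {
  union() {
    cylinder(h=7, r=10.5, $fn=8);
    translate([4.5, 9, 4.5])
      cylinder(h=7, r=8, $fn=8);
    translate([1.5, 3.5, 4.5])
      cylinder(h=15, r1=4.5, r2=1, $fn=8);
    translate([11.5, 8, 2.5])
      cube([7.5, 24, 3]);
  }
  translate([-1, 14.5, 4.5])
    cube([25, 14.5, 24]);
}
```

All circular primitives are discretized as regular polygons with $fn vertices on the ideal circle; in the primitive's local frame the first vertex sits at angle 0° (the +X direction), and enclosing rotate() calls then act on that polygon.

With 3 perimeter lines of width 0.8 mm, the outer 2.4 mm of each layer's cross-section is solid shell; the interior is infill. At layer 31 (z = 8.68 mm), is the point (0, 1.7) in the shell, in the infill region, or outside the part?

At z = 8.68 mm: the cylinder is not intersected at this z (z outside [0, 7]); the r=8 cylinder at (4.5, 9) gives a regular 8-gon of circumradius 8 (constant along its height); the cone at (1.5, 3.5) (r1=4.5→r2=1) has section circumradius 3.525 here — a regular 8-gon; the cube at (11.5, 8) is not intersected at this z (z outside [2.5, 5.5]); Combining (union): the regions partially overlap (shared area 24.76 mm²), so overlapping operands fuse into one piece — 1 connected region; the cube at (-1, 14.5) (footprint 25×14.5) is included at this height; Taking the union: the regions partially overlap (shared area 15.00 mm²), so overlapping operands fuse into one piece — 1 connected region. Overall, the cross-section is a single solid region. The nearest boundary edge runs (1.50, -0.02)→(-0.99, 1.01); distance from the point to it = 1.02 mm. The point is inside the cross-section, 1.02 mm from the nearest boundary — within the 2.4 mm shell band (3 × 0.8).

shell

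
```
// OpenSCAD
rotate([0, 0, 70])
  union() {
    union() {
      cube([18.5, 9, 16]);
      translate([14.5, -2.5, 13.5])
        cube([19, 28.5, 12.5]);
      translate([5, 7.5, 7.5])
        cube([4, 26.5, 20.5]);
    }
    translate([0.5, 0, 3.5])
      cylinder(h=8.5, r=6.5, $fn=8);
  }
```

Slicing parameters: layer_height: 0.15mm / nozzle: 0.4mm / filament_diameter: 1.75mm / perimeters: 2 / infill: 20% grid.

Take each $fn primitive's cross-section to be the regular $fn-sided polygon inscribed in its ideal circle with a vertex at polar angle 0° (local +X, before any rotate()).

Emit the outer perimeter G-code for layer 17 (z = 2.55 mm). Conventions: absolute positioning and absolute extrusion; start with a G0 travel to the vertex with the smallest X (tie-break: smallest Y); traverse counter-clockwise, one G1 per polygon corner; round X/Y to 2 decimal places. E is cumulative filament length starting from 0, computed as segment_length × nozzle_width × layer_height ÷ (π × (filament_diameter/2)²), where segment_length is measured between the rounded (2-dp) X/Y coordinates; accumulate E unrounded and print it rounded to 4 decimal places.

At z = 2.55 mm: the 18.5×9 cube contributes its full rectangle; the cube at (14.5, -2.5) is not intersected at this z (z outside [13.5, 26]); the cube at (5, 7.5) is absent (z outside [7.5, 28]); Taking the union: only the 18.5×9 cube is present, so the union is just that shape — 1 connected region; the cylinder at (0.5, 0) is absent (z outside [3.5, 12]); Taking the union: only the result so far is present, so the union is just that shape — 1 connected region; (whole slice rotated 70° about Z — lengths, areas and connectivity unchanged). The outline is a single polygon with 4 vertices. Extrusion per mm of travel: 0.4 × 0.15 / (π × 0.875²) = 0.024945. Accumulating E over each segment gives final E = 1.3720.

G0 X-8.46 Y3.08 Z2.55
G1 X0.00 Y0.00 E0.2246
G1 X6.33 Y17.38 E0.6860
G1 X-2.13 Y20.46 E0.9106
G1 X-8.46 Y3.08 E1.3720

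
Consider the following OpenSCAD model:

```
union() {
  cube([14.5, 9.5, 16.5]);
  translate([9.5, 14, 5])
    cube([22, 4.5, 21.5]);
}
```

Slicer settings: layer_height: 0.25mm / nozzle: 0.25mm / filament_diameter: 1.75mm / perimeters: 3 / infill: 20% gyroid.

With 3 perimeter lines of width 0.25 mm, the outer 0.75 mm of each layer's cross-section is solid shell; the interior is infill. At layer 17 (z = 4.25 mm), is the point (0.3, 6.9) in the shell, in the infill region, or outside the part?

shell

At z = 4.25 mm: the cube is present — its section is the full 14.5×9.5 rectangle; the cube at (9.5, 14) is absent (z outside [5, 26.5]); Taking the union: only the 14.5×9.5 cube is present, so the union is just that shape — 1 connected region. Overall, the cross-section is a single solid region. The nearest boundary edge runs (0.00, 9.50)→(0.00, 0.00); distance from the point to it = 0.30 mm. The point is inside the cross-section, 0.30 mm from the nearest boundary — within the 0.75 mm shell band (3 × 0.25).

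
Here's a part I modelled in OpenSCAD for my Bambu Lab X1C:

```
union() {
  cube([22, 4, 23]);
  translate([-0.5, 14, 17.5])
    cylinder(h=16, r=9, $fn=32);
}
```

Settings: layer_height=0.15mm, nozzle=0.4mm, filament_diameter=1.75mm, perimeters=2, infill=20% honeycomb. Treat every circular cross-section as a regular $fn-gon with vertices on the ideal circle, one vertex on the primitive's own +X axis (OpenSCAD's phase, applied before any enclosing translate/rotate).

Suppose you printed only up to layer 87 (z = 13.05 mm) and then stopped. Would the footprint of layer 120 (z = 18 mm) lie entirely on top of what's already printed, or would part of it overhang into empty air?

Compare the two slices. At z = 13.05: the 22×4 cube contributes its full rectangle (area 88.00 mm²); the cylinder at (-0.5, 14) is absent (z outside [17.5, 33.5]); Merging all regions: only the 22×4 cube is present, so the union is just that shape — area = 88.00 mm². At z = 18: the 22×4 cube contributes its full rectangle (area 88.00 mm²); the r=9 cylinder at (-0.5, 14) gives a regular 32-gon of circumradius 9 (constant along its height) (area = (32/2)·9.000²·sin(360°/32) = 252.84 mm²); Taking the union: the 2 present regions are separate (no shared area or edge), so areas and boundary lengths simply add and each stays a separate island — area = 340.84 mm². Checking containment: at z = 18 the cross-section extends beyond the z = 13.05 cross-section by about 252.84 mm².

part overhangs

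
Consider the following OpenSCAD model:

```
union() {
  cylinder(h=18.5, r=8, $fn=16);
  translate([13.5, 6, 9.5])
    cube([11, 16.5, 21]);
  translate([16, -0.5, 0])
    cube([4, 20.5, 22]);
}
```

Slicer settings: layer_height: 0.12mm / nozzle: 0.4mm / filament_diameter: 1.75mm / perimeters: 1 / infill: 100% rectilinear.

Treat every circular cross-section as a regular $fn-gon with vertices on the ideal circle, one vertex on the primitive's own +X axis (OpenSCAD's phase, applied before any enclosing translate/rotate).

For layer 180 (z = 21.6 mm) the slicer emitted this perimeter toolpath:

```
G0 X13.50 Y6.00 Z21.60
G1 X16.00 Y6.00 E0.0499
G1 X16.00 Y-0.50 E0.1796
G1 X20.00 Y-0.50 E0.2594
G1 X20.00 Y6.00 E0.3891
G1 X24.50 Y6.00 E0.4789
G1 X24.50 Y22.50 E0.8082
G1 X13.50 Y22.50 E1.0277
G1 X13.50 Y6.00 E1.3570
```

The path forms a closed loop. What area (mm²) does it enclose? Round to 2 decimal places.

Apply the shoelace formula to the sequence of (X, Y) vertices; enclosed area = 207.50 mm².

207.50 mm²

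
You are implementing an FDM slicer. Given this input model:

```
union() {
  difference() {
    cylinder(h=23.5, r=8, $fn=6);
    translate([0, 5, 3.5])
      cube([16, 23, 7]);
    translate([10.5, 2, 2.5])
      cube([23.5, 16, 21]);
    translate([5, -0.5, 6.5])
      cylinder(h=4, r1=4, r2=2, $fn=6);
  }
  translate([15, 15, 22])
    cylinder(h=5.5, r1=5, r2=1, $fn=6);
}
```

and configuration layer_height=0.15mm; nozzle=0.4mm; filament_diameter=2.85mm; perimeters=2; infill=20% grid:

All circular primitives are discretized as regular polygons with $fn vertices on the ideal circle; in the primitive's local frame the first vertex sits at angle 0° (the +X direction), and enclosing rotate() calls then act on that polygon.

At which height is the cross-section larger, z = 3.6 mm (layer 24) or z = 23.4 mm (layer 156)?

Layer 24 (z = 3.6): the r=8 cylinder gives a regular 6-gon of circumradius 8 (constant along its height) (area = (6/2)·8.000²·sin(360°/6) = 166.28 mm²); the 16×23 cube at (0, 5) contributes its full rectangle (area 368.00 mm²); the cube at (10.5, 2) (footprint 23.5×16) is included at this height (area 376.00 mm²); the cone at (5, -0.5) is absent (z outside [6.5, 10.5]); After the difference (first − rest): starting from the r=8 cylinder (166.28 mm²), the 16×23 cube at (0, 5) partially overlaps it — only the 8.79 mm² overlap (of its 368.00 mm²) is removed, clipping the outline; the 23.5×16 cube at (10.5, 2) misses the remaining region (no effect) — area = 157.49 mm²; the cone at (15, 15) is absent (z outside [22, 27.5]); Merging all regions: only that combined region is present, so the union is just that shape — area = 157.49 mm². So its area = 157.49 mm². Layer 156 (z = 23.4): the r=8 cylinder contributes a regular 6-gon of circumradius 8 (area = (6/2)·8.000²·sin(360°/6) = 166.28 mm²); the cube at (0, 5) is not intersected at this z (z outside [3.5, 10.5]); the cube at (10.5, 2) is present — its section is the full 23.5×16 rectangle (area 376.00 mm²); the cone at (5, -0.5) is absent (z outside [6.5, 10.5]); Subtracting the remaining from the first: starting from the r=8 cylinder (166.28 mm²), the 23.5×16 cube at (10.5, 2) misses the remaining region (no effect) — area = 166.28 mm²; the cone at (15, 15): at t=0.255 of its height the radius interpolates to r₁+(r₂−r₁)t = 3.982, giving a regular 6-gon of that circumradius (area = (6/2)·3.982²·sin(360°/6) = 41.19 mm²); Combining (union): the 2 present regions are separate (no shared area or edge), so areas and boundary lengths simply add and each stays a separate island — area = 207.47 mm². So its area = 207.47 mm². Layer 156 is larger (207.47 vs 157.49 mm²).

layer 156 (z = 23.4 mm)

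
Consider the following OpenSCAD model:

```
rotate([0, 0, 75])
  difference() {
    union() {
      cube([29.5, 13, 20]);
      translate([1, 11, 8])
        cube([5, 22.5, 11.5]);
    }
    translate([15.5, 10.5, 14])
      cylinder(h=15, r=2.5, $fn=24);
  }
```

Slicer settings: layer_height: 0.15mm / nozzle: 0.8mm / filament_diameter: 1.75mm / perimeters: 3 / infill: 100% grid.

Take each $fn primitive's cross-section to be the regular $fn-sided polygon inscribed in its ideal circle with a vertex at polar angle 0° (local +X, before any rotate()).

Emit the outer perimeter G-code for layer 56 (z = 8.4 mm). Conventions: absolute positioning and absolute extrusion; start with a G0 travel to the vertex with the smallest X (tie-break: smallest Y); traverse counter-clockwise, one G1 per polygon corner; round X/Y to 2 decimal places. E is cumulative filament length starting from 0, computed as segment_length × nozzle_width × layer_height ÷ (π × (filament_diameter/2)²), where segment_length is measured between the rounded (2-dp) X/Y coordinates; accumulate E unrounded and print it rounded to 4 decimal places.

At z = 8.4 mm: the cube (footprint 29.5×13) is included at this height; the cube at (1, 11) (footprint 5×22.5) is included at this height; Taking the union: the regions partially overlap (shared area 10.00 mm²), so overlapping operands fuse into one piece — 1 connected region; the cylinder at (15.5, 10.5) is absent (z outside [14, 29]); Taking the first minus the rest: none of the subtracted shapes is present at this height, so the result so far is unchanged — 1 connected region; (whole slice rotated 75° about Z — lengths, areas and connectivity unchanged). The outline is a single polygon with 8 vertices. Extrusion per mm of travel: 0.8 × 0.15 / (π × 0.875²) = 0.049890. Accumulating E over each segment gives final E = 6.2869.

G0 X-32.10 Y9.64 Z8.40
G1 X-12.30 Y4.33 E1.0227
G1 X-12.56 Y3.36 E1.0728
G1 X0.00 Y0.00 E1.7215
G1 X7.64 Y28.49 E3.1931
G1 X-4.92 Y31.86 E3.8419
G1 X-11.00 Y9.16 E5.0143
G1 X-30.81 Y14.47 E6.0375
G1 X-32.10 Y9.64 E6.2869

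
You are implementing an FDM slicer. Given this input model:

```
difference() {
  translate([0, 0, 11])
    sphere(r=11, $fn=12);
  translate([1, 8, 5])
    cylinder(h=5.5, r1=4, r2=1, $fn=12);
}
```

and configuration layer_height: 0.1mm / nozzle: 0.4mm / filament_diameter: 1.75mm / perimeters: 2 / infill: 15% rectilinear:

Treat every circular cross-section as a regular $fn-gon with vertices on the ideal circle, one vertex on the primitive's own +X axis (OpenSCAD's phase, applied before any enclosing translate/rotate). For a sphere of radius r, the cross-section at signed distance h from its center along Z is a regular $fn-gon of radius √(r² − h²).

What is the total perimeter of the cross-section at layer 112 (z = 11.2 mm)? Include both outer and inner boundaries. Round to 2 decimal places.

68.32 mm

At z = 11.2 mm: the r=11 sphere slices to a regular 12-gon of circumradius 10.998 (√(r²−h²) with h=0.2 from center) (perimeter = 2·12·10.998·sin(180°/12) = 68.32 mm); the cone at (1, 8) is absent (z outside [5, 10.5]); Taking the first minus the rest: none of the subtracted shapes is present at this height, so the r=11 sphere is unchanged — boundary = 68.32 mm. Overall, the cross-section is a single solid region. Total boundary length (outer) = 68.32 mm.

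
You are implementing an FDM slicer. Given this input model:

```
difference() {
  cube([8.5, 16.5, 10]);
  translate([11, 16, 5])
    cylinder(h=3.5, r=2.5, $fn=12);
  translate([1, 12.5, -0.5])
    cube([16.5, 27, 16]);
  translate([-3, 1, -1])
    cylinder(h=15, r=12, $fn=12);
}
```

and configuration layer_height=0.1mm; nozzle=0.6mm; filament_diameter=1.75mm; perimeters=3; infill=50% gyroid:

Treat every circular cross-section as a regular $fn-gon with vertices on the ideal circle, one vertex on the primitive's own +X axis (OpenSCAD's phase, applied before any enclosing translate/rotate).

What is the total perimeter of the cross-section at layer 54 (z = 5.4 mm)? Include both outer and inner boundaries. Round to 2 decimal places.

At z = 5.4 mm: the cube is present — its section is the full 8.5×16.5 rectangle (perimeter 50.00 mm); the r=2.5 cylinder at (11, 16) contributes a regular 12-gon of circumradius 2.5 (perimeter = 2·12·2.500·sin(180°/12) = 15.53 mm); the cube at (1, 12.5) (footprint 16.5×27) is included at this height (perimeter 87.00 mm); the cylinder at (-3, 1): section is a regular 12-gon, circumradius r=12 (perimeter = 2·12·12.000·sin(180°/12) = 74.54 mm); Taking the first minus the rest: starting from the 8.5×16.5 cube, the r=2.5 cylinder at (11, 16) misses the remaining region (no effect); the 16.5×27 cube at (1, 12.5) partially overlaps it — only the 30.00 mm² overlap (of its 445.50 mm²) is removed, clipping the outline; the r=12 cylinder at (-3, 1) partially overlaps it — only the 81.24 mm² overlap (of its 432.00 mm²) is removed, clipping the outline — boundary = 40.04 mm. Overall, the cross-section is a single solid region. Total boundary length (outer) = 40.04 mm.

40.04 mm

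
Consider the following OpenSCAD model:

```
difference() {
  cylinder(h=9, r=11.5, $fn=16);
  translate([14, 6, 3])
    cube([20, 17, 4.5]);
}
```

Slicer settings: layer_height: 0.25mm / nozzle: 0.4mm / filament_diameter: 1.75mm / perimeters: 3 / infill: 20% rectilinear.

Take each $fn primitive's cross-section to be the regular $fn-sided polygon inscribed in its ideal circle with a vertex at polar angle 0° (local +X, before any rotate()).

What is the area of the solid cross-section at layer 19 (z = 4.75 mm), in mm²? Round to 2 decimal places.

At z = 4.75 mm: the r=11.5 cylinder gives a regular 16-gon of circumradius 11.5 (constant along its height) (area = (16/2)·11.500²·sin(360°/16) = 404.88 mm²); the cube at (14, 6) is present — its section is the full 20×17 rectangle (area 340.00 mm²); Taking the first minus the rest: starting from the r=11.5 cylinder (404.88 mm²), the 20×17 cube at (14, 6) misses the remaining region (no effect) — area = 404.88 mm². Overall, the cross-section is a single solid region. Net area = 404.88 mm².

404.88 mm²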